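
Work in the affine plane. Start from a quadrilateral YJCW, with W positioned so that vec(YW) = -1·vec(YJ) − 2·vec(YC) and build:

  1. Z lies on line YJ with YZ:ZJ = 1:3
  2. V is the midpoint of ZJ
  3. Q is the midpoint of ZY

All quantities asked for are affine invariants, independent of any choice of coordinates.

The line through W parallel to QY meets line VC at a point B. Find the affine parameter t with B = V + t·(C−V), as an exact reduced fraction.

t = -2

Assign Y = (0, 0), J = (1, 0), C = (0, 1), W = (-1, -2) — the answer is frame-independent, so this choice is without loss of generality.
1. Z lies on line YJ with YZ:ZJ = 1:3 ⇒ Z = (1/4, 0)
2. V is the midpoint of ZJ ⇒ V = (5/8, 0)
3. Q is the midpoint of ZY ⇒ Q = (1/8, 0)
through W parallel to QY: direction (-1/8, 0); meets VC at B = (15/8, -2)
B = V + t·(C−V) with t = -2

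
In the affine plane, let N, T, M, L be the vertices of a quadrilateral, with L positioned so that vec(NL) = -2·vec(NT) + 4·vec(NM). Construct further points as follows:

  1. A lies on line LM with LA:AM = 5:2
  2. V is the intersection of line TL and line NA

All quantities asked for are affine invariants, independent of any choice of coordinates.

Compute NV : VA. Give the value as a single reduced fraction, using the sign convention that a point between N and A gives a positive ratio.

Choose coordinates N = (0, 0), T = (1, 0), M = (0, 1), L = (-2, 4).
1. A lies on line LM with LA:AM = 5:2 ⇒ A = (-4/7, 13/7)
2. V is the intersection of line TL and line NA ⇒ V = (-16/23, 52/23)
V = N + t·(A−N) with t = 28/23, so NV:VA = t:(1−t) = 28/23:-5/23

NV:VA = -28/5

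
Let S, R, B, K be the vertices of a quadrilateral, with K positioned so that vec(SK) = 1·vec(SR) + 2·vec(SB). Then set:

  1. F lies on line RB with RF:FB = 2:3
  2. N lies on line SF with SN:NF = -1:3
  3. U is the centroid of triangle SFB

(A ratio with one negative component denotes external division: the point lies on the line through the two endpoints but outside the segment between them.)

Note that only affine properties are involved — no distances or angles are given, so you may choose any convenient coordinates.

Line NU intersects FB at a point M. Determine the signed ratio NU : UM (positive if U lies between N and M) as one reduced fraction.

Set S = (0, 0), R = (1, 0), B = (0, 1), K = (1, 2); any affine frame gives the same invariant.
1. F lies on line RB with RF:FB = 2:3 ⇒ F = (3/5, 2/5)
2. N lies on line SF with SN:NF = -1:3 ⇒ N = (-3/10, -1/5)
3. U is the centroid of triangle SFB ⇒ U = (1/5, 7/15)
line NU meets FB at M = (12/35, 23/35)
U = N + t·(M−N) with t = 7/9, so NU:UM = 7/9:2/9

NU:UM = 7/2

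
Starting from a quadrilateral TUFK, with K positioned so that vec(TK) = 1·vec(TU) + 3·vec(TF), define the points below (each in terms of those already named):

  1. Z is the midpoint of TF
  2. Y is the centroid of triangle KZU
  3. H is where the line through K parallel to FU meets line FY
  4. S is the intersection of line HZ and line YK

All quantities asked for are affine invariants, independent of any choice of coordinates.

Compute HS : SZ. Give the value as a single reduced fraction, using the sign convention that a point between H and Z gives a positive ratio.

HS:SZ = 91/30

Assign T = (0, 0), U = (1, 0), F = (0, 1), K = (1, 3) — the answer is frame-independent, so this choice is without loss of generality.
1. Z is the midpoint of TF ⇒ Z = (0, 1/2)
2. Y is the centroid of triangle KZU ⇒ Y = (2/3, 7/6)
3. H is where the line through K parallel to FU meets line FY ⇒ H = (12/5, 8/5)
4. S is the intersection of line HZ and line YK ⇒ S = (72/121, 17/22)
S = H + t·(Z−H) with t = 91/121, so HS:SZ = t:(1−t) = 91/121:30/121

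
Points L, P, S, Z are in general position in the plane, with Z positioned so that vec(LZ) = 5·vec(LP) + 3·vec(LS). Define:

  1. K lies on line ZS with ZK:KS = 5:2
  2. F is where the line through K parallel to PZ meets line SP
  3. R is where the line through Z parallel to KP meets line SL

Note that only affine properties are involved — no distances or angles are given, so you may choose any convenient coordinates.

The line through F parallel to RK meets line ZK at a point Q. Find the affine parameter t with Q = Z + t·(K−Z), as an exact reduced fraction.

Work in coordinates with L = (0, 0), P = (1, 0), S = (0, 1), Z = (5, 3).
1. K lies on line ZS with ZK:KS = 5:2 ⇒ K = (10/7, 11/7)
2. F is where the line through K parallel to PZ meets line SP ⇒ F = (2/7, 5/7)
3. R is where the line through Z parallel to KP meets line SL ⇒ R = (0, -46/3)
through F parallel to RK: direction (10/7, 355/21); meets ZK at Q = (110/343, 387/343)
Q = Z + t·(K−Z) with t = 321/245

t = 321/245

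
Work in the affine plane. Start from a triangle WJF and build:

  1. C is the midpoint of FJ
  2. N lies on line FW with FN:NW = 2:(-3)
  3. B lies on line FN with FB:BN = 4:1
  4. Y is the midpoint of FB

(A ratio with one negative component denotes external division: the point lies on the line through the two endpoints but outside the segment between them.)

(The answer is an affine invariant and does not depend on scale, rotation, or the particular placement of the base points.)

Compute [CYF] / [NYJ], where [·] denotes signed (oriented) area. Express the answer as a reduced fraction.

Assign W = (0, 0), J = (1, 0), F = (0, 1) — the answer is frame-independent, so this choice is without loss of generality.
1. C is the midpoint of FJ ⇒ C = (1/2, 1/2)
2. N lies on line FW with FN:NW = 2:(-3) ⇒ N = (0, 3)
3. B lies on line FN with FB:BN = 4:1 ⇒ B = (0, 13/5)
4. Y is the midpoint of FB ⇒ Y = (0, 9/5)
2·[CYF] = 2/5, 2·[NYJ] = 6/5
[CYF]:[NYJ] = 2/5:6/5 = 1/3

[CYF]:[NYJ] = 1/3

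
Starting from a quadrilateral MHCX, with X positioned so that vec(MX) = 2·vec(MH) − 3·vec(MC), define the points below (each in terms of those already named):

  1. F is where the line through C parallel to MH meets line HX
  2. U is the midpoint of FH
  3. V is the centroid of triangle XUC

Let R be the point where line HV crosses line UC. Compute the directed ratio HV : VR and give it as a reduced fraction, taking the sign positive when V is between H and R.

Set M = (0, 0), H = (1, 0), C = (0, 1), X = (2, -3); any affine frame gives the same invariant.
1. F is where the line through C parallel to MH meets line HX ⇒ F = (2/3, 1)
2. U is the midpoint of FH ⇒ U = (5/6, 1/2)
3. V is the centroid of triangle XUC ⇒ V = (17/18, -1/2)
line HV meets UC at R = (25/24, 3/8)
V = H + t·(R−H) with t = -4/3, so HV:VR = -4/3:7/3

HV:VR = -4/7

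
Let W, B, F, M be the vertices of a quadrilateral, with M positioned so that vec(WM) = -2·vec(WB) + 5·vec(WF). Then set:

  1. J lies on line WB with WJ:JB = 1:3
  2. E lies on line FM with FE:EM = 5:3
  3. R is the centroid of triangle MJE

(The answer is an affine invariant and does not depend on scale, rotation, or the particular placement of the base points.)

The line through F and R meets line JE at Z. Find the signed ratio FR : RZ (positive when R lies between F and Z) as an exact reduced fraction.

Choose coordinates W = (0, 0), B = (1, 0), F = (0, 1), M = (-2, 5).
1. J lies on line WB with WJ:JB = 1:3 ⇒ J = (1/4, 0)
2. E lies on line FM with FE:EM = 5:3 ⇒ E = (-5/4, 7/2)
3. R is the centroid of triangle MJE ⇒ R = (-1, 17/6)
line FR meets JE at Z = (-5/6, 91/36)
R = F + t·(Z−F) with t = 6/5, so FR:RZ = 6/5:-1/5

FR:RZ = -6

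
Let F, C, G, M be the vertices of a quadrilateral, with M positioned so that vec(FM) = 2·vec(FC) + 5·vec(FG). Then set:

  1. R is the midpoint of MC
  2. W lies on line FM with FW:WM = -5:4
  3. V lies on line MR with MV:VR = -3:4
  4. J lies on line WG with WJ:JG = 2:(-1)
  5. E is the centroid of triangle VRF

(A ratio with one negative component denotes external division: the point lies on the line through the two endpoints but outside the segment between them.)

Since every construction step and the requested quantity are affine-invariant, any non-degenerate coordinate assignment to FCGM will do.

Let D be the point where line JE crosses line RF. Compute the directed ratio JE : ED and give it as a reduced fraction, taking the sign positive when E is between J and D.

Work in coordinates with F = (0, 0), C = (1, 0), G = (0, 1), M = (2, 5).
1. R is the midpoint of MC ⇒ R = (3/2, 5/2)
2. W lies on line FM with FW:WM = -5:4 ⇒ W = (10, 25)
3. V lies on line MR with MV:VR = -3:4 ⇒ V = (7/2, 25/2)
4. J lies on line WG with WJ:JG = 2:(-1) ⇒ J = (-10, -23)
5. E is the centroid of triangle VRF ⇒ E = (5/3, 5)
line JE meets RF at D = (-15/11, -25/11)
E = J + t·(D−J) with t = 77/57, so JE:ED = 77/57:-20/57

JE:ED = -77/20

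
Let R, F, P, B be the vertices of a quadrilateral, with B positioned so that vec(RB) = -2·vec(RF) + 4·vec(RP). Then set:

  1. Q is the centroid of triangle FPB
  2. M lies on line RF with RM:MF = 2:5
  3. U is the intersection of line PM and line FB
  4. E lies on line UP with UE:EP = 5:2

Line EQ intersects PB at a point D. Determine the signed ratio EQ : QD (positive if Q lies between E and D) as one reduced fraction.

EQ:QD = -43/91

Assign R = (0, 0), F = (1, 0), P = (0, 1), B = (-2, 4) — the answer is frame-independent, so this choice is without loss of generality.
1. Q is the centroid of triangle FPB ⇒ Q = (-1/3, 5/3)
2. M lies on line RF with RM:MF = 2:5 ⇒ M = (2/7, 0)
3. U is the intersection of line PM and line FB ⇒ U = (-2/13, 20/13)
4. E lies on line UP with UE:EP = 5:2 ⇒ E = (-4/91, 15/13)
line EQ meets PB at D = (12/43, 25/43)
Q = E + t·(D−E) with t = -43/48, so EQ:QD = -43/48:91/48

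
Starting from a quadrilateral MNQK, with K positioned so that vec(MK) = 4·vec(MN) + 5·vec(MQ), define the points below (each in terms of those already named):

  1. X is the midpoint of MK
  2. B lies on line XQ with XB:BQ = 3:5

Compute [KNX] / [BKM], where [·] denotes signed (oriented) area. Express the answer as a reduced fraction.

Work in coordinates with M = (0, 0), N = (1, 0), Q = (0, 1), K = (4, 5).
1. X is the midpoint of MK ⇒ X = (2, 5/2)
2. B lies on line XQ with XB:BQ = 3:5 ⇒ B = (5/4, 31/16)
2·[KNX] = -5/2, 2·[BKM] = -3/2
[KNX]:[BKM] = -5/2:-3/2 = 5/3

[KNX]:[BKM] = 5/3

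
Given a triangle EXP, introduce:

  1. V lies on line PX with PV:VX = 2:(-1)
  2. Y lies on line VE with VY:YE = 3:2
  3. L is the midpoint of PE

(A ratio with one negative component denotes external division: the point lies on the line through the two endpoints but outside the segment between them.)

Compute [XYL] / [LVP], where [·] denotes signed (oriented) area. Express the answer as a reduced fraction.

[XYL]:[LVP] = -1/2

Assign E = (0, 0), X = (1, 0), P = (0, 1) — the answer is frame-independent, so this choice is without loss of generality.
1. V lies on line PX with PV:VX = 2:(-1) ⇒ V = (2, -1)
2. Y lies on line VE with VY:YE = 3:2 ⇒ Y = (4/5, -2/5)
3. L is the midpoint of PE ⇒ L = (0, 1/2)
2·[XYL] = -1/2, 2·[LVP] = 1
[XYL]:[LVP] = -1/2:1 = -1/2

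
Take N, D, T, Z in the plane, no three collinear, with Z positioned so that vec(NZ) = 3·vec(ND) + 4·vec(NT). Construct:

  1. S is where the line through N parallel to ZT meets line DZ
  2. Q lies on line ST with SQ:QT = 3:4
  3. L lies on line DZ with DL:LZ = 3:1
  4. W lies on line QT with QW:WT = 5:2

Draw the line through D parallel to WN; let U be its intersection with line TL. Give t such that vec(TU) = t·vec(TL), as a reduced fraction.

Assign N = (0, 0), D = (1, 0), T = (0, 1), Z = (3, 4) — the answer is frame-independent, so this choice is without loss of generality.
1. S is where the line through N parallel to ZT meets line DZ ⇒ S = (2, 2)
2. Q lies on line ST with SQ:QT = 3:4 ⇒ Q = (8/7, 11/7)
3. L lies on line DZ with DL:LZ = 3:1 ⇒ L = (5/2, 3)
4. W lies on line QT with QW:WT = 5:2 ⇒ W = (16/49, 57/49)
through D parallel to WN: direction (-16/49, -57/49); meets TL at U = (365/221, 513/221)
U = T + t·(L−T) with t = 146/221

t = 146/221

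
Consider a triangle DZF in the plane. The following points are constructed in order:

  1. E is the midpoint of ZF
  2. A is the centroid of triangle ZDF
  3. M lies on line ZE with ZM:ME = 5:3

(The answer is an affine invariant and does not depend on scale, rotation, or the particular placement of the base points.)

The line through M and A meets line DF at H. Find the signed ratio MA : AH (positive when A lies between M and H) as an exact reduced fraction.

MA:AH = 17/16

Set D = (0, 0), Z = (1, 0), F = (0, 1); any affine frame gives the same invariant.
1. E is the midpoint of ZF ⇒ E = (1/2, 1/2)
2. A is the centroid of triangle ZDF ⇒ A = (1/3, 1/3)
3. M lies on line ZE with ZM:ME = 5:3 ⇒ M = (11/16, 5/16)
line MA meets DF at H = (0, 6/17)
A = M + t·(H−M) with t = 17/33, so MA:AH = 17/33:16/33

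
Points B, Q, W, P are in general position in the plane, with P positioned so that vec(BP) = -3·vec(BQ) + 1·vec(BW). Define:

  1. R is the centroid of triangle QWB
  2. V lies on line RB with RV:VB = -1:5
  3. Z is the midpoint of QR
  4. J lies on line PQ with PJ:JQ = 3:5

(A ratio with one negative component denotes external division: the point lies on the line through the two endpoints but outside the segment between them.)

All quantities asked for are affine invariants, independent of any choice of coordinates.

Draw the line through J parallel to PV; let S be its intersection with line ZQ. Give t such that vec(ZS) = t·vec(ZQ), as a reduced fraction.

Work in coordinates with B = (0, 0), Q = (1, 0), W = (0, 1), P = (-3, 1).
1. R is the centroid of triangle QWB ⇒ R = (1/3, 1/3)
2. V lies on line RB with RV:VB = -1:5 ⇒ V = (5/12, 5/12)
3. Z is the midpoint of QR ⇒ Z = (2/3, 1/6)
4. J lies on line PQ with PJ:JQ = 3:5 ⇒ J = (-3/2, 5/8)
through J parallel to PV: direction (41/12, -7/12); meets ZQ at S = (43/108, 65/216)
S = Z + t·(Q−Z) with t = -29/36

t = -29/36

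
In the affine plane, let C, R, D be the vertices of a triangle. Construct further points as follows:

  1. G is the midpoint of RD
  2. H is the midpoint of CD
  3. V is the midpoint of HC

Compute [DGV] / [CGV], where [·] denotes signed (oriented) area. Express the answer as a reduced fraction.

Assign C = (0, 0), R = (1, 0), D = (0, 1) — the answer is frame-independent, so this choice is without loss of generality.
1. G is the midpoint of RD ⇒ G = (1/2, 1/2)
2. H is the midpoint of CD ⇒ H = (0, 1/2)
3. V is the midpoint of HC ⇒ V = (0, 1/4)
2·[DGV] = -3/8, 2·[CGV] = 1/8
[DGV]:[CGV] = -3/8:1/8 = -3

[DGV]:[CGV] = -3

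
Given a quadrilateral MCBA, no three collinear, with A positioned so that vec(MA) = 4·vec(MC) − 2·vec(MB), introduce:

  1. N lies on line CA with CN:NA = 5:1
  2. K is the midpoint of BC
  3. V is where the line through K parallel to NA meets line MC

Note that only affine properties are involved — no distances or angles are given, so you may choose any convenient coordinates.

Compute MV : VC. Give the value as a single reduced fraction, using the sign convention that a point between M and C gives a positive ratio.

MV:VC = -5

Choose coordinates M = (0, 0), C = (1, 0), B = (0, 1), A = (4, -2).
1. N lies on line CA with CN:NA = 5:1 ⇒ N = (7/2, -5/3)
2. K is the midpoint of BC ⇒ K = (1/2, 1/2)
3. V is where the line through K parallel to NA meets line MC ⇒ V = (5/4, 0)
V = M + t·(C−M) with t = 5/4, so MV:VC = t:(1−t) = 5/4:-1/4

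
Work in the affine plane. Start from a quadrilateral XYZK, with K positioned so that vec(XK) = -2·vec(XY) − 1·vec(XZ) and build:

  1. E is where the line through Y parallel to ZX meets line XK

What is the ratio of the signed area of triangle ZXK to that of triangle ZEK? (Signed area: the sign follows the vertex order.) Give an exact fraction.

[ZXK]:[ZEK] = 2/3

Set X = (0, 0), Y = (1, 0), Z = (0, 1), K = (-2, -1); any affine frame gives the same invariant.
1. E is where the line through Y parallel to ZX meets line XK ⇒ E = (1, 1/2)
2·[ZXK] = -2, 2·[ZEK] = -3
[ZXK]:[ZEK] = -2:-3 = 2/3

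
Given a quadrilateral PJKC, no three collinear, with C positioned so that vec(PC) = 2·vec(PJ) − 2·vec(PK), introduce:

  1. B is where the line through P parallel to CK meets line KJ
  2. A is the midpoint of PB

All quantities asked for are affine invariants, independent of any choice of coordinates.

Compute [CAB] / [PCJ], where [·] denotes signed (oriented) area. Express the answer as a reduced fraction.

Assign P = (0, 0), J = (1, 0), K = (0, 1), C = (2, -2) — the answer is frame-independent, so this choice is without loss of generality.
1. B is where the line through P parallel to CK meets line KJ ⇒ B = (-2, 3)
2. A is the midpoint of PB ⇒ A = (-1, 3/2)
2·[CAB] = -1, 2·[PCJ] = 2
[CAB]:[PCJ] = -1:2 = -1/2

[CAB]:[PCJ] = -1/2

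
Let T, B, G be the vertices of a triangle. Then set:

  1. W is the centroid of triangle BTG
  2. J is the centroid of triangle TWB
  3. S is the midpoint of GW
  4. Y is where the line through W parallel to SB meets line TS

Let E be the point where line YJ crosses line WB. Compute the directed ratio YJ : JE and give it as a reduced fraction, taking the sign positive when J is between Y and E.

YJ:JE = -11/8

Set T = (0, 0), B = (1, 0), G = (0, 1); any affine frame gives the same invariant.
1. W is the centroid of triangle BTG ⇒ W = (1/3, 1/3)
2. J is the centroid of triangle TWB ⇒ J = (4/9, 1/9)
3. S is the midpoint of GW ⇒ S = (1/6, 2/3)
4. Y is where the line through W parallel to SB meets line TS ⇒ Y = (1/8, 1/2)
line YJ meets WB at E = (7/33, 13/33)
J = Y + t·(E−Y) with t = 11/3, so YJ:JE = 11/3:-8/3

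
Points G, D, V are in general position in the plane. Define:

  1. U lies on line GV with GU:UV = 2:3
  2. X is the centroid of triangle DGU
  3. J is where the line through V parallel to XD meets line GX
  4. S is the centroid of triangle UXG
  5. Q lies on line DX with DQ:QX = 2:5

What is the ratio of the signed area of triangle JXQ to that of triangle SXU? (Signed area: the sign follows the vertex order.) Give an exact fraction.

[JXQ]:[SXU] = 60/7

Assign G = (0, 0), D = (1, 0), V = (0, 1) — the answer is frame-independent, so this choice is without loss of generality.
1. U lies on line GV with GU:UV = 2:3 ⇒ U = (0, 2/5)
2. X is the centroid of triangle DGU ⇒ X = (1/3, 2/15)
3. J is where the line through V parallel to XD meets line GX ⇒ J = (5/3, 2/3)
4. S is the centroid of triangle UXG ⇒ S = (1/9, 8/45)
5. Q lies on line DX with DQ:QX = 2:5 ⇒ Q = (17/21, 4/105)
2·[JXQ] = 8/21, 2·[SXU] = 2/45
[JXQ]:[SXU] = 8/21:2/45 = 60/7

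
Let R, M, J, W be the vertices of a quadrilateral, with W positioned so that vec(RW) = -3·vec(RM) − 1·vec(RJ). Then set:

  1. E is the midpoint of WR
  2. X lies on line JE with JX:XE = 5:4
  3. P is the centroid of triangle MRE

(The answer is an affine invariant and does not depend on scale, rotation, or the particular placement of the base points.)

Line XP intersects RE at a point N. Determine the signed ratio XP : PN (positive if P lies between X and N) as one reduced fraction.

Set R = (0, 0), M = (1, 0), J = (0, 1), W = (-3, -1); any affine frame gives the same invariant.
1. E is the midpoint of WR ⇒ E = (-3/2, -1/2)
2. X lies on line JE with JX:XE = 5:4 ⇒ X = (-5/6, 1/6)
3. P is the centroid of triangle MRE ⇒ P = (-1/6, -1/6)
line XP meets RE at N = (-3/10, -1/10)
P = X + t·(N−X) with t = 5/4, so XP:PN = 5/4:-1/4

XP:PN = -5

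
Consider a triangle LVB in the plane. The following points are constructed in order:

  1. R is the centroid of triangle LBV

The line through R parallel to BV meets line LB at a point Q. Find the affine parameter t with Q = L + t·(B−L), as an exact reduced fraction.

Assign L = (0, 0), V = (1, 0), B = (0, 1) — the answer is frame-independent, so this choice is without loss of generality.
1. R is the centroid of triangle LBV ⇒ R = (1/3, 1/3)
through R parallel to BV: direction (1, -1); meets LB at Q = (0, 2/3)
Q = L + t·(B−L) with t = 2/3

t = 2/3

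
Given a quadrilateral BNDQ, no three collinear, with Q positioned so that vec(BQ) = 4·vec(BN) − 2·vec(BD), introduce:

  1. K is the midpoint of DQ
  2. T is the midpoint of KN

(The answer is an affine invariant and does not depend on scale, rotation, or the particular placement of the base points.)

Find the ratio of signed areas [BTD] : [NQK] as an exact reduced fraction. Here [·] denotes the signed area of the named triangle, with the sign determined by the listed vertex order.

[BTD]:[NQK] = 3

Choose coordinates B = (0, 0), N = (1, 0), D = (0, 1), Q = (4, -2).
1. K is the midpoint of DQ ⇒ K = (2, -1/2)
2. T is the midpoint of KN ⇒ T = (3/2, -1/4)
2·[BTD] = 3/2, 2·[NQK] = 1/2
[BTD]:[NQK] = 3/2:1/2 = 3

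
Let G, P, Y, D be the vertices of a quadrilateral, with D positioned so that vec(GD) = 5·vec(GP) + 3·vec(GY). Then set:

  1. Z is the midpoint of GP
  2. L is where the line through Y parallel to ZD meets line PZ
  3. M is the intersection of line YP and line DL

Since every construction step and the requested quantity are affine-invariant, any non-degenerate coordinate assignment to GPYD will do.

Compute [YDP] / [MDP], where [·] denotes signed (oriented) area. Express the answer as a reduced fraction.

[YDP]:[MDP] = 19/15

Set G = (0, 0), P = (1, 0), Y = (0, 1), D = (5, 3); any affine frame gives the same invariant.
1. Z is the midpoint of GP ⇒ Z = (1/2, 0)
2. L is where the line through Y parallel to ZD meets line PZ ⇒ L = (-3/2, 0)
3. M is the intersection of line YP and line DL ⇒ M = (4/19, 15/19)
2·[YDP] = -7, 2·[MDP] = -105/19
[YDP]:[MDP] = -7:-105/19 = 19/15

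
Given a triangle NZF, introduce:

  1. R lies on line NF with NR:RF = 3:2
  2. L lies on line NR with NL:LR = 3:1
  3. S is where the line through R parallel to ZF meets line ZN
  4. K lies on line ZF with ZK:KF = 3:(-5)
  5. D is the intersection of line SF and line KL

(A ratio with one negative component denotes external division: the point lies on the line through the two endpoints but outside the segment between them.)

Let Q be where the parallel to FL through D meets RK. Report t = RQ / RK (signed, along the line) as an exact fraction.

Assign N = (0, 0), Z = (1, 0), F = (0, 1) — the answer is frame-independent, so this choice is without loss of generality.
1. R lies on line NF with NR:RF = 3:2 ⇒ R = (0, 3/5)
2. L lies on line NR with NL:LR = 3:1 ⇒ L = (0, 9/20)
3. S is where the line through R parallel to ZF meets line ZN ⇒ S = (3/5, 0)
4. K lies on line ZF with ZK:KF = 3:(-5) ⇒ K = (5/2, -3/2)
5. D is the intersection of line SF and line KL ⇒ D = (165/266, -9/266)
through D parallel to FL: direction (0, -11/20); meets RK at Q = (165/266, 3/38)
Q = R + t·(K−R) with t = 33/133

t = 33/133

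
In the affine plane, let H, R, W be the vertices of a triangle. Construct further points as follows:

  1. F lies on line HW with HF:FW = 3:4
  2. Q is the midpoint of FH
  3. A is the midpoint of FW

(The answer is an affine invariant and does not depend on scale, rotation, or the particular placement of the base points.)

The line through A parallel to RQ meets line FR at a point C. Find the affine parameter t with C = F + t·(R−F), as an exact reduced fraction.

Choose coordinates H = (0, 0), R = (1, 0), W = (0, 1).
1. F lies on line HW with HF:FW = 3:4 ⇒ F = (0, 3/7)
2. Q is the midpoint of FH ⇒ Q = (0, 3/14)
3. A is the midpoint of FW ⇒ A = (0, 5/7)
through A parallel to RQ: direction (-1, 3/14); meets FR at C = (-4/3, 1)
C = F + t·(R−F) with t = -4/3

t = -4/3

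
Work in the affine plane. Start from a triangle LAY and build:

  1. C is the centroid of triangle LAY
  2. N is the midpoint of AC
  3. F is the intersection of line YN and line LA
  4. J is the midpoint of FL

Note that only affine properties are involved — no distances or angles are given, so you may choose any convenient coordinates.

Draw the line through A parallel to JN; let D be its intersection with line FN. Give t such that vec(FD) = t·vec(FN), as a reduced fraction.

t = -1/2

Assign L = (0, 0), A = (1, 0), Y = (0, 1) — the answer is frame-independent, so this choice is without loss of generality.
1. C is the centroid of triangle LAY ⇒ C = (1/3, 1/3)
2. N is the midpoint of AC ⇒ N = (2/3, 1/6)
3. F is the intersection of line YN and line LA ⇒ F = (4/5, 0)
4. J is the midpoint of FL ⇒ J = (2/5, 0)
through A parallel to JN: direction (4/15, 1/6); meets FN at D = (13/15, -1/12)
D = F + t·(N−F) with t = -1/2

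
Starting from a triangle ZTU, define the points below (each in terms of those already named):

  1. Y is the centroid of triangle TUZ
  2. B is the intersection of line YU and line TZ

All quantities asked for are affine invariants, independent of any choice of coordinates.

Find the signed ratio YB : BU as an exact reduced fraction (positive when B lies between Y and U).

YB:BU = -1/3

Assign Z = (0, 0), T = (1, 0), U = (0, 1) — the answer is frame-independent, so this choice is without loss of generality.
1. Y is the centroid of triangle TUZ ⇒ Y = (1/3, 1/3)
2. B is the intersection of line YU and line TZ ⇒ B = (1/2, 0)
B = Y + t·(U−Y) with t = -1/2, so YB:BU = t:(1−t) = -1/2:3/2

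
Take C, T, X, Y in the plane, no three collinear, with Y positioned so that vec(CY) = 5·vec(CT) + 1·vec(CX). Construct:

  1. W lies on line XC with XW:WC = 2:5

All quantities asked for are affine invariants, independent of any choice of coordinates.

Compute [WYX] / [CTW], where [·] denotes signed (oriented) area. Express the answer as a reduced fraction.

Choose coordinates C = (0, 0), T = (1, 0), X = (0, 1), Y = (5, 1).
1. W lies on line XC with XW:WC = 2:5 ⇒ W = (0, 5/7)
2·[WYX] = 10/7, 2·[CTW] = 5/7
[WYX]:[CTW] = 10/7:5/7 = 2

[WYX]:[CTW] = 2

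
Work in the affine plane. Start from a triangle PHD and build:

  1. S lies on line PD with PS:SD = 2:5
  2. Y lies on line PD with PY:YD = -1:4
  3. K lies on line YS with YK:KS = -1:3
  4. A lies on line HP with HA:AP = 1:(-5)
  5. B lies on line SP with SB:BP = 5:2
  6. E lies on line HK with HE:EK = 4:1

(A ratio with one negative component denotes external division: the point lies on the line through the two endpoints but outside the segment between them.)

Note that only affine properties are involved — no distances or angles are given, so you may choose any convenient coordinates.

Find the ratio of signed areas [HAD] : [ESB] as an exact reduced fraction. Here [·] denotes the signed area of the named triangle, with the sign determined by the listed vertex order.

Set P = (0, 0), H = (1, 0), D = (0, 1); any affine frame gives the same invariant.
1. S lies on line PD with PS:SD = 2:5 ⇒ S = (0, 2/7)
2. Y lies on line PD with PY:YD = -1:4 ⇒ Y = (0, -1/3)
3. K lies on line YS with YK:KS = -1:3 ⇒ K = (0, -9/14)
4. A lies on line HP with HA:AP = 1:(-5) ⇒ A = (5/4, 0)
5. B lies on line SP with SB:BP = 5:2 ⇒ B = (0, 4/49)
6. E lies on line HK with HE:EK = 4:1 ⇒ E = (1/5, -18/35)
2·[HAD] = 1/4, 2·[ESB] = 2/49
[HAD]:[ESB] = 1/4:2/49 = 49/8

[HAD]:[ESB] = 49/8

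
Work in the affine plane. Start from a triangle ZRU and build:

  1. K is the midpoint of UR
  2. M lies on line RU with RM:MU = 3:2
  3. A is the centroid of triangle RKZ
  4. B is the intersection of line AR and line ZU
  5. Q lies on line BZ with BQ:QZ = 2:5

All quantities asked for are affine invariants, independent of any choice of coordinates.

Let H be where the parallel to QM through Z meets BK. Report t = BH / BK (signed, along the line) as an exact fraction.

Assign Z = (0, 0), R = (1, 0), U = (0, 1) — the answer is frame-independent, so this choice is without loss of generality.
1. K is the midpoint of UR ⇒ K = (1/2, 1/2)
2. M lies on line RU with RM:MU = 3:2 ⇒ M = (2/5, 3/5)
3. A is the centroid of triangle RKZ ⇒ A = (1/2, 1/6)
4. B is the intersection of line AR and line ZU ⇒ B = (0, 1/3)
5. Q lies on line BZ with BQ:QZ = 2:5 ⇒ Q = (0, 5/21)
through Z parallel to QM: direction (2/5, 38/105); meets BK at H = (7/12, 19/36)
H = B + t·(K−B) with t = 7/6

t = 7/6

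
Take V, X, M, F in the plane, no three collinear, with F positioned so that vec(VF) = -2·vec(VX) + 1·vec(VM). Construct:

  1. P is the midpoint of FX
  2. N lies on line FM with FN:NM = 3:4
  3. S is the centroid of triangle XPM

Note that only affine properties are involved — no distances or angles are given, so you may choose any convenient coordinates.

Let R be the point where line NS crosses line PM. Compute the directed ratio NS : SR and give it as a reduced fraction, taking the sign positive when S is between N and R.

NS:SR = -19/7

Work in coordinates with V = (0, 0), X = (1, 0), M = (0, 1), F = (-2, 1).
1. P is the midpoint of FX ⇒ P = (-1/2, 1/2)
2. N lies on line FM with FN:NM = 3:4 ⇒ N = (-8/7, 1)
3. S is the centroid of triangle XPM ⇒ S = (1/6, 1/2)
line NS meets PM at R = (-6/19, 13/19)
S = N + t·(R−N) with t = 19/12, so NS:SR = 19/12:-7/12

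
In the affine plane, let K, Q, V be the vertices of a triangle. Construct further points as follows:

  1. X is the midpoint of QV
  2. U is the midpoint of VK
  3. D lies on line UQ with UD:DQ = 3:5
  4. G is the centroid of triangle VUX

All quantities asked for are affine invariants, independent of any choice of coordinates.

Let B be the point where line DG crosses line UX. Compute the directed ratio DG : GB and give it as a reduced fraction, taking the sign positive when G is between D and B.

DG:GB = -17/8

Assign K = (0, 0), Q = (1, 0), V = (0, 1) — the answer is frame-independent, so this choice is without loss of generality.
1. X is the midpoint of QV ⇒ X = (1/2, 1/2)
2. U is the midpoint of VK ⇒ U = (0, 1/2)
3. D lies on line UQ with UD:DQ = 3:5 ⇒ D = (3/8, 5/16)
4. G is the centroid of triangle VUX ⇒ G = (1/6, 2/3)
line DG meets UX at B = (9/34, 1/2)
G = D + t·(B−D) with t = 17/9, so DG:GB = 17/9:-8/9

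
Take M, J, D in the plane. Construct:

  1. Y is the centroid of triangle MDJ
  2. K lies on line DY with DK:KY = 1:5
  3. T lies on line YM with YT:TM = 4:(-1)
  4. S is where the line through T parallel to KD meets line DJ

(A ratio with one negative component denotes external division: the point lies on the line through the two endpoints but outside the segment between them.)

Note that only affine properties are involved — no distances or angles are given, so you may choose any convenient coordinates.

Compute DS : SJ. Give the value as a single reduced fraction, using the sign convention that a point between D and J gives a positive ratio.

Set M = (0, 0), J = (1, 0), D = (0, 1); any affine frame gives the same invariant.
1. Y is the centroid of triangle MDJ ⇒ Y = (1/3, 1/3)
2. K lies on line DY with DK:KY = 1:5 ⇒ K = (1/18, 8/9)
3. T lies on line YM with YT:TM = 4:(-1) ⇒ T = (-1/9, -1/9)
4. S is where the line through T parallel to KD meets line DJ ⇒ S = (-4/3, 7/3)
S = D + t·(J−D) with t = -4/3, so DS:SJ = t:(1−t) = -4/3:7/3

DS:SJ = -4/7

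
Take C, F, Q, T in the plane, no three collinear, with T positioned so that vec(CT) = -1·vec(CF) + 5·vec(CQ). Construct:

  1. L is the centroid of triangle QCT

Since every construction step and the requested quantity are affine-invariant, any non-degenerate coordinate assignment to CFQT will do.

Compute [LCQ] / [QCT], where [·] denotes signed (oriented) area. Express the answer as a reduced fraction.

Work in coordinates with C = (0, 0), F = (1, 0), Q = (0, 1), T = (-1, 5).
1. L is the centroid of triangle QCT ⇒ L = (-1/3, 2)
2·[LCQ] = 1/3, 2·[QCT] = -1
[LCQ]:[QCT] = 1/3:-1 = -1/3

[LCQ]:[QCT] = -1/3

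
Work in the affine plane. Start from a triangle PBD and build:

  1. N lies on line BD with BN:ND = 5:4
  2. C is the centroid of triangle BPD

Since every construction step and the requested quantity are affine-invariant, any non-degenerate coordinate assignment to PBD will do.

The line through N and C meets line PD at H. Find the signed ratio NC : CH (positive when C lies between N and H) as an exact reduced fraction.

Work in coordinates with P = (0, 0), B = (1, 0), D = (0, 1).
1. N lies on line BD with BN:ND = 5:4 ⇒ N = (4/9, 5/9)
2. C is the centroid of triangle BPD ⇒ C = (1/3, 1/3)
line NC meets PD at H = (0, -1/3)
C = N + t·(H−N) with t = 1/4, so NC:CH = 1/4:3/4

NC:CH = 1/3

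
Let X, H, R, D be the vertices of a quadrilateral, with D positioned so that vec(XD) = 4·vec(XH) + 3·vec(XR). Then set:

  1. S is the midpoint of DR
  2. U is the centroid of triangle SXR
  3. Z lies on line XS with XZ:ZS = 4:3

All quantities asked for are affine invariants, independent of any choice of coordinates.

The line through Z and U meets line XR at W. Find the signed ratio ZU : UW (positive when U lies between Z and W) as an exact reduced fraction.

ZU:UW = 5/7

Set X = (0, 0), H = (1, 0), R = (0, 1), D = (4, 3); any affine frame gives the same invariant.
1. S is the midpoint of DR ⇒ S = (2, 2)
2. U is the centroid of triangle SXR ⇒ U = (2/3, 1)
3. Z lies on line XS with XZ:ZS = 4:3 ⇒ Z = (8/7, 8/7)
line ZU meets XR at W = (0, 4/5)
U = Z + t·(W−Z) with t = 5/12, so ZU:UW = 5/12:7/12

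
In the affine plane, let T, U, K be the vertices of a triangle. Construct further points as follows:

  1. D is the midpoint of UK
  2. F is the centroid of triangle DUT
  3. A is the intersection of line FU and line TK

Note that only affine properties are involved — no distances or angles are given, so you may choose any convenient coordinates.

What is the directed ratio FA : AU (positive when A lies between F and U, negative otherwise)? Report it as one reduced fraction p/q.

FA:AU = -1/2

Set T = (0, 0), U = (1, 0), K = (0, 1); any affine frame gives the same invariant.
1. D is the midpoint of UK ⇒ D = (1/2, 1/2)
2. F is the centroid of triangle DUT ⇒ F = (1/2, 1/6)
3. A is the intersection of line FU and line TK ⇒ A = (0, 1/3)
A = F + t·(U−F) with t = -1, so FA:AU = t:(1−t) = -1:2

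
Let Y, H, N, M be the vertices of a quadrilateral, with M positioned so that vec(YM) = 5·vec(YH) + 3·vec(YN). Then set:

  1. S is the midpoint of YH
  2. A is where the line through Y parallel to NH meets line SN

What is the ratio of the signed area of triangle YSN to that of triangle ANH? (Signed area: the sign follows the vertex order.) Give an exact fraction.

Set Y = (0, 0), H = (1, 0), N = (0, 1), M = (5, 3); any affine frame gives the same invariant.
1. S is the midpoint of YH ⇒ S = (1/2, 0)
2. A is where the line through Y parallel to NH meets line SN ⇒ A = (1, -1)
2·[YSN] = 1/2, 2·[ANH] = -1
[YSN]:[ANH] = 1/2:-1 = -1/2

[YSN]:[ANH] = -1/2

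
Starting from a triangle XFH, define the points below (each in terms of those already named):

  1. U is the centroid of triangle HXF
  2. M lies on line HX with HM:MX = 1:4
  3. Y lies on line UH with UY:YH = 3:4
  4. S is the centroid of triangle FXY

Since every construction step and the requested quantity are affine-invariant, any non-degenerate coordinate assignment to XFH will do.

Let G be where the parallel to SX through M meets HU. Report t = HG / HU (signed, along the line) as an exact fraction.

Choose coordinates X = (0, 0), F = (1, 0), H = (0, 1).
1. U is the centroid of triangle HXF ⇒ U = (1/3, 1/3)
2. M lies on line HX with HM:MX = 1:4 ⇒ M = (0, 4/5)
3. Y lies on line UH with UY:YH = 3:4 ⇒ Y = (4/21, 13/21)
4. S is the centroid of triangle FXY ⇒ S = (25/63, 13/63)
through M parallel to SX: direction (-25/63, -13/63); meets HU at G = (5/63, 53/63)
G = H + t·(U−H) with t = 5/21

t = 5/21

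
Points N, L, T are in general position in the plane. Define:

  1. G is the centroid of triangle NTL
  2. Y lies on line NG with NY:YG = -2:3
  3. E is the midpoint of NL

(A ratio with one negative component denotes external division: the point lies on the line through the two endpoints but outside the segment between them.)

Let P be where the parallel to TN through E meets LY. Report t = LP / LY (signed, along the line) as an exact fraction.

Set N = (0, 0), L = (1, 0), T = (0, 1); any affine frame gives the same invariant.
1. G is the centroid of triangle NTL ⇒ G = (1/3, 1/3)
2. Y lies on line NG with NY:YG = -2:3 ⇒ Y = (-2/3, -2/3)
3. E is the midpoint of NL ⇒ E = (1/2, 0)
through E parallel to TN: direction (0, -1); meets LY at P = (1/2, -1/5)
P = L + t·(Y−L) with t = 3/10

t = 3/10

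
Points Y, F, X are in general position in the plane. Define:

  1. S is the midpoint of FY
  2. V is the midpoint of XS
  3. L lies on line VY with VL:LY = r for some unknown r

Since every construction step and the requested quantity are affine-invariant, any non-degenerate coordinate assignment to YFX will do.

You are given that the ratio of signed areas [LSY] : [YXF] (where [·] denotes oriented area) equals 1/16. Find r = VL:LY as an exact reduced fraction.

r = 3

Choose coordinates Y = (0, 0), F = (1, 0), X = (0, 1).
1. S is the midpoint of FY ⇒ S = (1/2, 0)
2. V is the midpoint of XS ⇒ V = (1/4, 1/2)
3. With VL:LY = r, write λ = r/(r+1) so L = V + λ·(Y−V); L is affine-linear in λ
Every point depending on L is an affine combination of L and λ-independent points, so each such coordinate is linear in λ; the λ² term in each signed area is a multiple of (Y−V)×(Y−V) = 0, so 2·[LSY] and 2·[YXF] are each linear in λ. Evaluating at λ=0 and λ=1:
  2·[LSY] = 1/4·λ − 1/4,   2·[YXF] = -1
So [LSY]:[YXF] = (1/4·λ − 1/4) / (-1). Setting this equal to 1/16:
  1/4·λ − 1/4 = 1/16·(-1)  ⇒  λ = 3/4
Then r = λ/(1−λ) = (3/4)/(1/4) = 3. Check: with r = 3, L = (1/16, 1/8) and [LSY]:[YXF] = 1/16 as required.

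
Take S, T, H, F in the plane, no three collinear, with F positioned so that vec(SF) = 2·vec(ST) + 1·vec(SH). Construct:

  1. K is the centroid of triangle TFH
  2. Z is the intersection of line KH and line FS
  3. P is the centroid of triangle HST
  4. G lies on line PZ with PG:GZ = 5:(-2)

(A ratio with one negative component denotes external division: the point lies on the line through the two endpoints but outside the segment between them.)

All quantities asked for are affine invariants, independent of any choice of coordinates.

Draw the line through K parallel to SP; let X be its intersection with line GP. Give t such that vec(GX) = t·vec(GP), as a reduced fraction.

t = 2/3

Set S = (0, 0), T = (1, 0), H = (0, 1), F = (2, 1); any affine frame gives the same invariant.
1. K is the centroid of triangle TFH ⇒ K = (1, 2/3)
2. Z is the intersection of line KH and line FS ⇒ Z = (6/5, 3/5)
3. P is the centroid of triangle HST ⇒ P = (1/3, 1/3)
4. G lies on line PZ with PG:GZ = 5:(-2) ⇒ G = (16/9, 7/9)
through K parallel to SP: direction (1/3, 1/3); meets GP at X = (22/27, 13/27)
X = G + t·(P−G) with t = 2/3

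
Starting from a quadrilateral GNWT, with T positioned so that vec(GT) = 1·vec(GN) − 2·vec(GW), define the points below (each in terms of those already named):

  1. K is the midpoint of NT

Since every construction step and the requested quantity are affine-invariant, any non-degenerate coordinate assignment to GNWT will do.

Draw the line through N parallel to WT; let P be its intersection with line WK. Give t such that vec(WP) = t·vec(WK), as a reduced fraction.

t = 2

Assign G = (0, 0), N = (1, 0), W = (0, 1), T = (1, -2) — the answer is frame-independent, so this choice is without loss of generality.
1. K is the midpoint of NT ⇒ K = (1, -1)
through N parallel to WT: direction (1, -3); meets WK at P = (2, -3)
P = W + t·(K−W) with t = 2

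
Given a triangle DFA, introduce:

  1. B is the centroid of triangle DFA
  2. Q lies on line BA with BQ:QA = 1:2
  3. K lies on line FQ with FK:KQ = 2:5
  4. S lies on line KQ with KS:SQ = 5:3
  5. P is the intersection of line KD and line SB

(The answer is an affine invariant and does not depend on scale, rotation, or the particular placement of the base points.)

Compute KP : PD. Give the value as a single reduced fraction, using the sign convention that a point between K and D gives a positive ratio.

Assign D = (0, 0), F = (1, 0), A = (0, 1) — the answer is frame-independent, so this choice is without loss of generality.
1. B is the centroid of triangle DFA ⇒ B = (1/3, 1/3)
2. Q lies on line BA with BQ:QA = 1:2 ⇒ Q = (2/9, 5/9)
3. K lies on line FQ with FK:KQ = 2:5 ⇒ K = (7/9, 10/63)
4. S lies on line KQ with KS:SQ = 5:3 ⇒ S = (31/72, 205/504)
5. P is the intersection of line KD and line SB ⇒ P = (-4/27, -40/1323)
P = K + t·(D−K) with t = 25/21, so KP:PD = t:(1−t) = 25/21:-4/21

KP:PD = -25/4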